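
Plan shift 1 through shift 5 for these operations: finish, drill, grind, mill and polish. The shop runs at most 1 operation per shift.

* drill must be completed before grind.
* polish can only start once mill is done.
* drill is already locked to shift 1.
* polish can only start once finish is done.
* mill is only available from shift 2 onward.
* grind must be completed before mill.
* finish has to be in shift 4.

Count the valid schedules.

1

Enumerating: drill=shift 1, polish=shift 5, mill=shift 3, finish=shift 4, grind=shift 2.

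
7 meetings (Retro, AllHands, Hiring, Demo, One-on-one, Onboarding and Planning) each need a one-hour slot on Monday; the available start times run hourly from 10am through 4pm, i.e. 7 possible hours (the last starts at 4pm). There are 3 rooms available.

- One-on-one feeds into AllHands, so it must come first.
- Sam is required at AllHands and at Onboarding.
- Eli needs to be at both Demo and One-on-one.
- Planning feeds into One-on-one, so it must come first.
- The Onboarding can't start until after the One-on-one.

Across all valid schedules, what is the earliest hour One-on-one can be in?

Precedence pushes One-on-one to at least 11am; downstream work caps One-on-one at 3pm.
One-on-one at 11am is achievable: AllHands -> 12pm; Planning -> 10am; Onboarding -> 1pm; Hiring -> 10am; Demo -> 12pm; Retro -> 10am; One-on-one -> 11am.

11am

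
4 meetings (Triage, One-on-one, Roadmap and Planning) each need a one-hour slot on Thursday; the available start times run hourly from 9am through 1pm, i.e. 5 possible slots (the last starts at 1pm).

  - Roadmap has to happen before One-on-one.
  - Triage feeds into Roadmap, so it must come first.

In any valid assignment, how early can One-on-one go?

11am

Precedence pushes One-on-one to at least 11am.
One-on-one at 11am is achievable: One-on-one -> 11am; Triage -> 9am; Planning -> 9am; Roadmap -> 10am.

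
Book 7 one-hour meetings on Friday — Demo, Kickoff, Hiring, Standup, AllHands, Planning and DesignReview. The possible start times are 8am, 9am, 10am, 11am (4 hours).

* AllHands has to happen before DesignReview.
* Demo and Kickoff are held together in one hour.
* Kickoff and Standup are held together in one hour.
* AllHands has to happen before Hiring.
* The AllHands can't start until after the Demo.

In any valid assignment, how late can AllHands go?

10am

Precedence pushes AllHands to at least 9am; downstream work caps AllHands at 10am.
AllHands at 10am is achievable: Standup -> 8am; AllHands -> 10am; Kickoff -> 8am; Planning -> 8am; Hiring -> 11am; Demo -> 8am; DesignReview -> 11am.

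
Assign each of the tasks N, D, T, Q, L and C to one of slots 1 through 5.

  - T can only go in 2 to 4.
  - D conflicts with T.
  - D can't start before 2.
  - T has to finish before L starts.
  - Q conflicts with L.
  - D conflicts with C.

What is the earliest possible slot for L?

3

Precedence pushes L to at least 3.
L at 3 is achievable: Q=1; L=3; N=1; C=1; T=2; D=3.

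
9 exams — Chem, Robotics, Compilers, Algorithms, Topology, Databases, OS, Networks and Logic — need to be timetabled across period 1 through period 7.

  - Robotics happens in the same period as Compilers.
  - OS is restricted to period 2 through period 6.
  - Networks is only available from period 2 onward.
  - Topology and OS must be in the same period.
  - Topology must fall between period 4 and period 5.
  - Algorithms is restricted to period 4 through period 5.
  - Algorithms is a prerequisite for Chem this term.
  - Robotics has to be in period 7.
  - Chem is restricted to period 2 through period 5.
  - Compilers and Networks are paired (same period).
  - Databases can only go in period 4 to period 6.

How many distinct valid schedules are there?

42

Splitting on Topology: it can be period 4 (21), period 5 (21). Listing each branch's schedules as (Chem, Robotics, Compilers, Algorithms, Databases, OS, Networks, Logic) by period number:
Topology=period 4: (5,7,7,4,4,4,7,1) (5,7,7,4,4,4,7,2) (5,7,7,4,4,4,7,3) (5,7,7,4,4,4,7,4) (5,7,7,4,4,4,7,5) (5,7,7,4,4,4,7,6) (5,7,7,4,4,4,7,7) (5,7,7,4,5,4,7,1) (5,7,7,4,5,4,7,2) (5,7,7,4,5,4,7,3) (5,7,7,4,5,4,7,4) (5,7,7,4,5,4,7,5) (5,7,7,4,5,4,7,6) (5,7,7,4,5,4,7,7) (5,7,7,4,6,4,7,1) (5,7,7,4,6,4,7,2) (5,7,7,4,6,4,7,3) (5,7,7,4,6,4,7,4) (5,7,7,4,6,4,7,5) (5,7,7,4,6,4,7,6) (5,7,7,4,6,4,7,7) — 21.
Topology=period 5: (5,7,7,4,4,5,7,1) (5,7,7,4,4,5,7,2) (5,7,7,4,4,5,7,3) (5,7,7,4,4,5,7,4) (5,7,7,4,4,5,7,5) (5,7,7,4,4,5,7,6) (5,7,7,4,4,5,7,7) (5,7,7,4,5,5,7,1) (5,7,7,4,5,5,7,2) (5,7,7,4,5,5,7,3) (5,7,7,4,5,5,7,4) (5,7,7,4,5,5,7,5) (5,7,7,4,5,5,7,6) (5,7,7,4,5,5,7,7) (5,7,7,4,6,5,7,1) (5,7,7,4,6,5,7,2) (5,7,7,4,6,5,7,3) (5,7,7,4,6,5,7,4) (5,7,7,4,6,5,7,5) (5,7,7,4,6,5,7,6) (5,7,7,4,6,5,7,7) — 21.
Summing: 21 + 21 = 42.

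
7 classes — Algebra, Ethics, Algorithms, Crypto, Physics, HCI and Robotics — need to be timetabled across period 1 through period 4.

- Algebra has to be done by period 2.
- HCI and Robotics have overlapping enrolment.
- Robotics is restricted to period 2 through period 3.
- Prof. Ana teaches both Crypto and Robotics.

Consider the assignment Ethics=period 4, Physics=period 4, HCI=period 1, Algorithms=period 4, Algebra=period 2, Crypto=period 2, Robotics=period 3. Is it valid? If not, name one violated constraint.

Robotics is restricted to period 2 through period 3 — holds.
HCI and Robotics have overlapping enrolment — holds.
Prof. Ana teaches both Crypto and Robotics — holds.
Algebra has to be done by period 2 — holds.

Valid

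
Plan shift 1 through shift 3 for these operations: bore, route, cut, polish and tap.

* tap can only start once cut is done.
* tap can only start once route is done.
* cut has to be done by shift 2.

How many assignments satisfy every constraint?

45

Splitting on bore: it can be shift 1 (15), shift 2 (15), shift 3 (15). Listing each branch's schedules as (route, cut, polish, tap) by shift number:
bore=shift 1: (1,1,1,2) (1,1,1,3) (1,1,2,2) (1,1,2,3) (1,1,3,2) (1,1,3,3) (1,2,1,3) (1,2,2,3) (1,2,3,3) (2,1,1,3) (2,1,2,3) (2,1,3,3) (2,2,1,3) (2,2,2,3) (2,2,3,3) — 15.
bore=shift 2: (1,1,1,2) (1,1,1,3) (1,1,2,2) (1,1,2,3) (1,1,3,2) (1,1,3,3) (1,2,1,3) (1,2,2,3) (1,2,3,3) (2,1,1,3) (2,1,2,3) (2,1,3,3) (2,2,1,3) (2,2,2,3) (2,2,3,3) — 15.
bore=shift 3: (1,1,1,2) (1,1,1,3) (1,1,2,2) (1,1,2,3) (1,1,3,2) (1,1,3,3) (1,2,1,3) (1,2,2,3) (1,2,3,3) (2,1,1,3) (2,1,2,3) (2,1,3,3) (2,2,1,3) (2,2,2,3) (2,2,3,3) — 15.
Summing: 15 + 15 + 15 = 45.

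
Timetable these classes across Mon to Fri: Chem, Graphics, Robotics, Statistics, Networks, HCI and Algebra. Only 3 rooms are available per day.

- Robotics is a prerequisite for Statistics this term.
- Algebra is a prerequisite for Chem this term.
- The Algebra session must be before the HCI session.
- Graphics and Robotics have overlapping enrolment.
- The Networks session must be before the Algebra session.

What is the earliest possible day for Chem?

Wed

Precedence pushes Chem to at least Wed.
Chem at Wed is achievable: Networks=Mon; Algebra=Tue; HCI=Wed; Statistics=Tue; Graphics=Tue; Chem=Wed; Robotics=Mon.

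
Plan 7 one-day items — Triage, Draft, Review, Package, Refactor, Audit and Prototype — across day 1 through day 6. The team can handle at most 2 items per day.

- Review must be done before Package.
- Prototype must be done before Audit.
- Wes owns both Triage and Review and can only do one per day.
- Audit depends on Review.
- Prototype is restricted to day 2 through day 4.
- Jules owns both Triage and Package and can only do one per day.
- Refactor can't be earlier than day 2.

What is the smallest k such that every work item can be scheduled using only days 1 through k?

4 days

The precedence chain requires at least 2 distinct days.
With at most 2 per day and 7 work items, at least 4 days are needed.
Propagating the time windows through the other constraints, Audit can't land before day 3, so the schedule must run through at least day 3.
4 works (last occupied day: day 4): for example Triage -> day 4; Refactor -> day 2; Prototype -> day 2; Audit -> day 3; Review -> day 1; Draft -> day 1; Package -> day 3.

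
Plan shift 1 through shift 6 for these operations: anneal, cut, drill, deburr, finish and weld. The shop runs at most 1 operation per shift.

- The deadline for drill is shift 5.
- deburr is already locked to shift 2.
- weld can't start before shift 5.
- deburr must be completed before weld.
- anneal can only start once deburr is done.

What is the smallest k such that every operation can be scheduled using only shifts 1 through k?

6

The precedence chain requires at least 2 distinct shifts.
With at most 1 per shift and 6 operations, at least 6 shifts are needed.
weld can't be placed before shift 5, so the schedule must run through at least shift 5.
6 works (last occupied shift: shift 6): for example drill -> shift 1, weld -> shift 5, finish -> shift 6, deburr -> shift 2, anneal -> shift 3, cut -> shift 4.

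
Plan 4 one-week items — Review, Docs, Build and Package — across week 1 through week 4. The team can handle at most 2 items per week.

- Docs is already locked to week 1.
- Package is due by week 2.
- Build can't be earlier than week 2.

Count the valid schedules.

20

Splitting on Review: it can be week 1 (3), week 2 (5), week 3 (6), week 4 (6). Listing each branch's schedules as (Docs, Build, Package) by week number:
Review=week 1: (1,2,2) (1,3,2) (1,4,2) — 3.
Review=week 2: (1,2,1) (1,3,1) (1,3,2) (1,4,1) (1,4,2) — 5.
Review=week 3: (1,2,1) (1,2,2) (1,3,1) (1,3,2) (1,4,1) (1,4,2) — 6.
Review=week 4: (1,2,1) (1,2,2) (1,3,1) (1,3,2) (1,4,1) (1,4,2) — 6.
Summing: 3 + 5 + 6 + 6 = 20.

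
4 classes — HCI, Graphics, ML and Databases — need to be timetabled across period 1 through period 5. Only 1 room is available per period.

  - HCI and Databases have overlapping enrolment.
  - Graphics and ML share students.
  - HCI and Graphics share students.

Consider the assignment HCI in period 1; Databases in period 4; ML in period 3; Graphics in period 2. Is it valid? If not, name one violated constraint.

Valid

Graphics and ML share students — holds.
HCI and Databases have overlapping enrolment — holds.
HCI and Graphics share students — holds.
Only 1 room is available per period — holds.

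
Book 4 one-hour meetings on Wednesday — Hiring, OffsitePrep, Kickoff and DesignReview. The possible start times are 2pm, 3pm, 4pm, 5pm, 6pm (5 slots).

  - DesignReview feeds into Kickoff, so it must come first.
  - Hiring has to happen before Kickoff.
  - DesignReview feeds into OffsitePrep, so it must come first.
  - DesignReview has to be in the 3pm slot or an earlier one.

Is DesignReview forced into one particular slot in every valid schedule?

DesignReview can be 2pm (e.g. Hiring in 2pm; DesignReview in 2pm; Kickoff in 3pm; OffsitePrep in 3pm) or 3pm (e.g. Hiring -> 2pm; DesignReview -> 3pm; OffsitePrep -> 4pm; Kickoff -> 4pm).

No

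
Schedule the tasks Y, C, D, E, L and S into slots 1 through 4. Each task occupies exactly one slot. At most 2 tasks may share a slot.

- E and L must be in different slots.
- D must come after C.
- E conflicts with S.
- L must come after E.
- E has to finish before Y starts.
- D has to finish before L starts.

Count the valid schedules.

Splitting on Y: it can be 2 (9), 3 (18), 4 (24). Listing each branch's schedules as (C, D, E, L, S):
Y=2: (1,2,1,3,3) (1,2,1,3,4) (1,2,1,4,3) (1,2,1,4,4) (1,3,1,4,2) (1,3,1,4,3) (1,3,1,4,4) (2,3,1,4,3) (2,3,1,4,4) — 9.
Y=3: (1,2,1,3,2) (1,2,1,3,4) (1,2,1,4,2) (1,2,1,4,3) (1,2,1,4,4) (1,2,2,3,1) (1,2,2,3,4) (1,2,2,4,1) (1,2,2,4,3) (1,2,2,4,4) (1,3,1,4,2) (1,3,1,4,4) (1,3,2,4,1) (1,3,2,4,4) (2,3,1,4,2) (2,3,1,4,4) (2,3,2,4,1) (2,3,2,4,4) — 18.
Y=4: (1,2,1,3,2) (1,2,1,3,3) (1,2,1,3,4) (1,2,1,4,2) (1,2,1,4,3) (1,2,2,3,1) (1,2,2,3,3) (1,2,2,3,4) (1,2,2,4,1) (1,2,2,4,3) (1,2,3,4,1) (1,2,3,4,2) (1,3,1,4,2) (1,3,1,4,3) (1,3,2,4,1) (1,3,2,4,3) (1,3,3,4,1) (1,3,3,4,2) (2,3,1,4,2) (2,3,1,4,3) (2,3,2,4,1) (2,3,2,4,3) (2,3,3,4,1) (2,3,3,4,2) — 24.
Summing: 9 + 18 + 24 = 51.

51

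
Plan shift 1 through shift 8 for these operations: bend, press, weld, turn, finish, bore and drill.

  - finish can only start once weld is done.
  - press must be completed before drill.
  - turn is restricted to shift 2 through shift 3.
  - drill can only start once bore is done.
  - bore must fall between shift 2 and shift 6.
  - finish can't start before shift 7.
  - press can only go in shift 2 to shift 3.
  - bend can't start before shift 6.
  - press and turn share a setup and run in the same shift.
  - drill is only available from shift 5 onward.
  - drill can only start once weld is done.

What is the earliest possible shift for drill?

Drill is available from shift 5.
drill at shift 5 is achievable: bend in shift 6; bore in shift 2; turn in shift 2; finish in shift 7; drill in shift 5; press in shift 2; weld in shift 1.

shift 5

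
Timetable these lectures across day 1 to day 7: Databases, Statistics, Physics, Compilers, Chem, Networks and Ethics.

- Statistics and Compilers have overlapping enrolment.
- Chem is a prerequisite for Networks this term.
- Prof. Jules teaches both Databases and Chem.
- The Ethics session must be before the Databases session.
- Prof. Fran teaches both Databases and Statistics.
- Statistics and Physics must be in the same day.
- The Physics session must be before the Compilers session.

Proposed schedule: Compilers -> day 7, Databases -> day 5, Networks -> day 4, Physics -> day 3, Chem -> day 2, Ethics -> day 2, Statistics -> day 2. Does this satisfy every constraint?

No — it violates: Statistics and Physics must be in the same day

Statistics and Physics must be in the same day — violated.
Statistics and Compilers have overlapping enrolment — holds.
Prof. Jules teaches both Databases and Chem — holds.
Prof. Fran teaches both Databases and Statistics — holds.
Chem is a prerequisite for Networks this term — holds.
The Physics session must be before the Compilers session — holds.
The Ethics session must be before the Databases session — holds.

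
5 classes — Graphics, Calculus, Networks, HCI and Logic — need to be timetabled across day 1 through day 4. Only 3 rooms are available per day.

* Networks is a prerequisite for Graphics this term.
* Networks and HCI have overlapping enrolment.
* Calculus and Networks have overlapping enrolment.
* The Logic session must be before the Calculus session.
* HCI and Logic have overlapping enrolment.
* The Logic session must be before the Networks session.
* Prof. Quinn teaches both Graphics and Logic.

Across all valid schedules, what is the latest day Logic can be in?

Downstream work caps Logic at day 2.
Logic at day 2 is achievable: Graphics -> day 4; Calculus -> day 4; Networks -> day 3; HCI -> day 1; Logic -> day 2.

day 2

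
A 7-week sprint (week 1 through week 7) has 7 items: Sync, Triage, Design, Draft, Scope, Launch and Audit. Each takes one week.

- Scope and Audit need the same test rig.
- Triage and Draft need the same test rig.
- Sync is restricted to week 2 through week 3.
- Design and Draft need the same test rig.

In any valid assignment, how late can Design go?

Design at week 7 is achievable: Triage=week 1; Scope=week 1; Design=week 7; Draft=week 2; Sync=week 2; Launch=week 1; Audit=week 2.

week 7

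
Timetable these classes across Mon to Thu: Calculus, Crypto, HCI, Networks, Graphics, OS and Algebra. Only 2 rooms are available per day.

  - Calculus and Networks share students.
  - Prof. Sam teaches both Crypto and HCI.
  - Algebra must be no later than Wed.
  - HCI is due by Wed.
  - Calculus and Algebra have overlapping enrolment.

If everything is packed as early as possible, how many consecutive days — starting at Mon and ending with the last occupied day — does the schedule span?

With at most 2 per day and 7 classes, at least 4 days are needed.
4 works (last occupied day: Thu): for example Calculus -> Tue; HCI -> Mon; Graphics -> Wed; OS -> Thu; Networks -> Wed; Crypto -> Tue; Algebra -> Mon.

4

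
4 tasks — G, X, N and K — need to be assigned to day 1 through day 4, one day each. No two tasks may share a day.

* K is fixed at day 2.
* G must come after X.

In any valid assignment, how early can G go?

day 3

Precedence pushes G to at least day 2.
G at day 3 is achievable: K in day 2; N in day 4; G in day 3; X in day 1.
Nothing earlier works — the capacity limit rule out every day before day 3.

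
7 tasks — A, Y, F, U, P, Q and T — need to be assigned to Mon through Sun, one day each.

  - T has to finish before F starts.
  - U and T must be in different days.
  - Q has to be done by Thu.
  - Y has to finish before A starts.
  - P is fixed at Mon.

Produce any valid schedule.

F -> Tue; Y -> Mon; U -> Tue; Q -> Mon; P -> Mon; T -> Mon; A -> Tue

Checking: Y(Mon) before A(Tue); T(Mon) before F(Tue); U(Tue) != T(Mon); P=Mon in [Mon,Mon]; Q=Mon in [Mon,Thu].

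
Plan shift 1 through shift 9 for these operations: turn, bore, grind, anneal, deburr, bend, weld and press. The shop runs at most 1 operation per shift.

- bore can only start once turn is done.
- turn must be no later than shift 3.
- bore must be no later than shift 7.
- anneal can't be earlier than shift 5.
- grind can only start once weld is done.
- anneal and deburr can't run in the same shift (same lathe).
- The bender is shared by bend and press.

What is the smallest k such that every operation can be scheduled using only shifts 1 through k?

8

The precedence chain requires at least 2 distinct shifts.
With at most 1 per shift and 8 operations, at least 8 shifts are needed.
anneal can't be placed before shift 5, so the schedule must run through at least shift 5.
8 works (last occupied shift: shift 8): for example grind=shift 4; deburr=shift 6; weld=shift 3; anneal=shift 5; turn=shift 1; bore=shift 2; bend=shift 7; press=shift 8.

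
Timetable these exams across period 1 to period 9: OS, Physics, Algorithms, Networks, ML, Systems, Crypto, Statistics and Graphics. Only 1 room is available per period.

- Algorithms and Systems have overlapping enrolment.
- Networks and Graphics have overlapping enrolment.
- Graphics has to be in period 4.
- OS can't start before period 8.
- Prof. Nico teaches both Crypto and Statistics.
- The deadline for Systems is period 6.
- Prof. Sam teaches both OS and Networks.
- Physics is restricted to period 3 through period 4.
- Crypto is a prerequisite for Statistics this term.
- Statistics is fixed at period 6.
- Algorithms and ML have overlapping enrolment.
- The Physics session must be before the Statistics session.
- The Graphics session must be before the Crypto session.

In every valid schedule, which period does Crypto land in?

Graphics is fixed at period 4 and must come before Crypto, so Crypto is at least period 5.
Statistics is fixed at period 6 and must come after Crypto, so Crypto is at most period 5.
So Crypto must be period 5.

period 5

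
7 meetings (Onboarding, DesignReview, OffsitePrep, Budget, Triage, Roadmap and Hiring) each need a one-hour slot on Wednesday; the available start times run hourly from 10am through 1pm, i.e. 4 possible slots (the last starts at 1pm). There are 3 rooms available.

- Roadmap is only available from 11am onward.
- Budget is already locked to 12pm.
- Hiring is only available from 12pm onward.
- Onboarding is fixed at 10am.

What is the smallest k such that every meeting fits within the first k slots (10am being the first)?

With at most 3 per slot and 7 meetings, at least 3 slots are needed.
Budget can't be placed before 12pm — that is slot 3 counting from 10am — so the schedule must run through at least 3 slots.
3 works (last occupied slot: 12pm): for example Hiring in 12pm; Budget in 12pm; Onboarding in 10am; Triage in 11am; Roadmap in 11am; OffsitePrep in 10am; DesignReview in 10am.

3 slots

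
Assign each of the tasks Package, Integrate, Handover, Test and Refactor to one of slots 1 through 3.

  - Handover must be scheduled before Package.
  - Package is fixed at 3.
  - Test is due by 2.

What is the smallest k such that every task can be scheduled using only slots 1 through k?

3

The precedence chain requires at least 2 distinct slots.
Package can't be placed before 3, so the schedule must run through at least slot 3.
3 works (last occupied slot: 3): for example Test -> 1; Refactor -> 1; Package -> 3; Handover -> 1; Integrate -> 1.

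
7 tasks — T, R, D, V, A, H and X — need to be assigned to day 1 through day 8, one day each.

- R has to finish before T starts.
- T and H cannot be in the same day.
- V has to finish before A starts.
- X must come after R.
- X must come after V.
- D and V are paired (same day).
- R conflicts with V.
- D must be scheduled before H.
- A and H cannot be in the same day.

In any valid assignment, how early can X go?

day 3

Precedence pushes X to at least day 2.
X at day 3 is achievable: A=day 3, T=day 2, D=day 2, X=day 3, R=day 1, H=day 4, V=day 2.
Nothing earlier works — the conflict constraints rule out every day before day 3.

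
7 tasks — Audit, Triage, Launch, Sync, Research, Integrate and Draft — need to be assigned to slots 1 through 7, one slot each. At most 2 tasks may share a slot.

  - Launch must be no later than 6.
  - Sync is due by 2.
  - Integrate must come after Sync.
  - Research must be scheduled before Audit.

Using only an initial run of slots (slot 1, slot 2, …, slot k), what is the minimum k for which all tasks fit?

4 slots

The precedence chain requires at least 2 distinct slots.
With at most 2 per slot and 7 tasks, at least 4 slots are needed.
4 works (last occupied slot: 4): for example Triage -> 3, Sync -> 1, Audit -> 2, Launch -> 3, Research -> 1, Integrate -> 2, Draft -> 4.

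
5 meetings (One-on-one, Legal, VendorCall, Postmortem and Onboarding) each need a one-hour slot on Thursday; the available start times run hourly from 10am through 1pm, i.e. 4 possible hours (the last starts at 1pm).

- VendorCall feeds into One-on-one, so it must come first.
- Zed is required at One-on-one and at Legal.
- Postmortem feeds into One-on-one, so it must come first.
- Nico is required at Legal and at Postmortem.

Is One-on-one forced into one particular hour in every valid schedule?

One-on-one can be 11am (e.g. Postmortem=10am; One-on-one=11am; Onboarding=10am; VendorCall=10am; Legal=12pm) or 12pm (e.g. Onboarding -> 10am, One-on-one -> 12pm, Postmortem -> 10am, Legal -> 11am, VendorCall -> 10am).

No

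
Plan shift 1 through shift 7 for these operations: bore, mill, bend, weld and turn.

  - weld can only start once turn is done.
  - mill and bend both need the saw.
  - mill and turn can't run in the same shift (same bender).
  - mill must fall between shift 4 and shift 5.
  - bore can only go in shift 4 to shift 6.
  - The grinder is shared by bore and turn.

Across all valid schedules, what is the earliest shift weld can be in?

Precedence pushes weld to at least shift 2.
weld at shift 2 is achievable: bend=shift 1, bore=shift 4, weld=shift 2, mill=shift 4, turn=shift 1.

shift 2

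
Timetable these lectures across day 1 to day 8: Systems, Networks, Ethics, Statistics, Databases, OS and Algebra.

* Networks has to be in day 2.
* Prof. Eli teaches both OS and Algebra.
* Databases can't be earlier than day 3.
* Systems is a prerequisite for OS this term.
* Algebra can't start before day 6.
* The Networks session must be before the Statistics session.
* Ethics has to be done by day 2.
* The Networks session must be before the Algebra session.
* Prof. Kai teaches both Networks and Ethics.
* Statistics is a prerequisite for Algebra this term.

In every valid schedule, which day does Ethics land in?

Ethics's window is day 1–day 2.
Networks is fixed at day 2, and Ethics can't share a day with Networks.
So Ethics must be day 1.

day 1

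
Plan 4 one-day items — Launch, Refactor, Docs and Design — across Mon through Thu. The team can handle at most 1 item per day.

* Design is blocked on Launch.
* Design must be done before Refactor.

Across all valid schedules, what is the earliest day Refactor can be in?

Wed

Precedence pushes Refactor to at least Wed.
Refactor at Wed is achievable: Launch=Mon, Design=Tue, Refactor=Wed, Docs=Thu.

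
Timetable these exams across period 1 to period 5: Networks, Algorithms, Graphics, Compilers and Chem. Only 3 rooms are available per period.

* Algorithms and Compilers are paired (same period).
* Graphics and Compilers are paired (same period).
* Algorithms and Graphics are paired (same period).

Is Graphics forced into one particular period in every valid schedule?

Graphics can be period 1 (e.g. Networks -> period 2; Algorithms -> period 1; Graphics -> period 1; Chem -> period 2; Compilers -> period 1) or period 2 (e.g. Compilers -> period 2; Chem -> period 1; Networks -> period 1; Algorithms -> period 2; Graphics -> period 2).

No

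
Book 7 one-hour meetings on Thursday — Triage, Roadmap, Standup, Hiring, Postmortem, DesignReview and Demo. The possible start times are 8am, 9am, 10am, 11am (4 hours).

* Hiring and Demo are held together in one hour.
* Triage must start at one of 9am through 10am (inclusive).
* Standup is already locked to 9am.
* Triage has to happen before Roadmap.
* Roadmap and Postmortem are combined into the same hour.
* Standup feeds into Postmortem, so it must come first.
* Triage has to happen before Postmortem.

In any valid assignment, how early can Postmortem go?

10am

Precedence pushes Postmortem to at least 10am.
Postmortem at 10am is achievable: Roadmap -> 10am; Hiring -> 8am; Postmortem -> 10am; Demo -> 8am; Triage -> 9am; Standup -> 9am; DesignReview -> 8am.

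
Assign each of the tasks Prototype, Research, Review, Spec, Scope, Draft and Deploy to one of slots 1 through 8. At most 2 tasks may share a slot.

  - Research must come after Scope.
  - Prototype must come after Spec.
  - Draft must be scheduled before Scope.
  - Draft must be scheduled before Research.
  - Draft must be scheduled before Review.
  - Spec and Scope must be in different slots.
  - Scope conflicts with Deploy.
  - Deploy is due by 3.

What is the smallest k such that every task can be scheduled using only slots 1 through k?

The precedence chain requires at least 3 distinct slots.
With at most 2 per slot and 7 tasks, at least 4 slots are needed.
4 works (last occupied slot: 4): for example Prototype=4, Spec=3, Deploy=1, Scope=2, Review=2, Draft=1, Research=3.

4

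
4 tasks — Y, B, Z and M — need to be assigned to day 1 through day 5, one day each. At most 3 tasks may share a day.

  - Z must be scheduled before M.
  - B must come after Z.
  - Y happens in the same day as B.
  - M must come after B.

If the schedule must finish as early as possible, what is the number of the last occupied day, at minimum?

The precedence chain requires at least 3 distinct days.
With at most 3 per day and 4 tasks, at least 2 days are needed.
3 works (last occupied day: day 3): for example B=day 2, M=day 3, Y=day 2, Z=day 1.

day 3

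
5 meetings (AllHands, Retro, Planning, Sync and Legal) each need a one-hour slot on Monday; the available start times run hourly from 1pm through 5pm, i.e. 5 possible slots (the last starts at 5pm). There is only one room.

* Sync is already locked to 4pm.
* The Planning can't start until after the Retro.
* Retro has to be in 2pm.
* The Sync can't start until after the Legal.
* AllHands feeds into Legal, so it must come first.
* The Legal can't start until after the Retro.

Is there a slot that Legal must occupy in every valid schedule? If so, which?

Retro is fixed at 2pm and must come before Legal, so Legal is at least 3pm.
Sync is fixed at 4pm and must come after Legal, so Legal is at most 3pm.
So Legal must be 3pm.

3pm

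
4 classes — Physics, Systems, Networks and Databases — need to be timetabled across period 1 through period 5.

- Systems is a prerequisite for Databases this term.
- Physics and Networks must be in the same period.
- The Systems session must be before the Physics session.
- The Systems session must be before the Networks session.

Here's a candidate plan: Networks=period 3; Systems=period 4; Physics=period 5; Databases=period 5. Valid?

Physics and Networks must be in the same period — violated.
Systems is a prerequisite for Databases this term — holds.
The Systems session must be before the Physics session — holds.
The Systems session must be before the Networks session — violated.

No — it violates: Physics and Networks must be in the same period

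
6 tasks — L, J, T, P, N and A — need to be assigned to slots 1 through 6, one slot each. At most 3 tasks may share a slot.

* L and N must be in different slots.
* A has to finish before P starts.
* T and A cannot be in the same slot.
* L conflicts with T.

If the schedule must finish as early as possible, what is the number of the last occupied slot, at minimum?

The precedence chain requires at least 2 distinct slots.
With at most 3 per slot and 6 tasks, at least 2 slots are needed.
2 works (last occupied slot: 2): for example J -> 1, T -> 2, P -> 2, N -> 2, A -> 1, L -> 1.

2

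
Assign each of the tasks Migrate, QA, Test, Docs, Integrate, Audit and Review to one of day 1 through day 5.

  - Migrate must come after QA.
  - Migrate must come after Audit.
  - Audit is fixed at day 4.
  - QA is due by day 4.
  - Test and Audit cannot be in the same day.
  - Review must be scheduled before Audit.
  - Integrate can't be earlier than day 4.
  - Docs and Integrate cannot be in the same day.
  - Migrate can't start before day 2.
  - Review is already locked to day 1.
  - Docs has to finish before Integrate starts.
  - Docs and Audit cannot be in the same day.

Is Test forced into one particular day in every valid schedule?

Test can be day 1 (e.g. Docs=day 1; Review=day 1; QA=day 1; Migrate=day 5; Integrate=day 4; Test=day 1; Audit=day 4) or day 2 (e.g. Migrate in day 5, Docs in day 1, Integrate in day 4, QA in day 1, Audit in day 4, Test in day 2, Review in day 1).

No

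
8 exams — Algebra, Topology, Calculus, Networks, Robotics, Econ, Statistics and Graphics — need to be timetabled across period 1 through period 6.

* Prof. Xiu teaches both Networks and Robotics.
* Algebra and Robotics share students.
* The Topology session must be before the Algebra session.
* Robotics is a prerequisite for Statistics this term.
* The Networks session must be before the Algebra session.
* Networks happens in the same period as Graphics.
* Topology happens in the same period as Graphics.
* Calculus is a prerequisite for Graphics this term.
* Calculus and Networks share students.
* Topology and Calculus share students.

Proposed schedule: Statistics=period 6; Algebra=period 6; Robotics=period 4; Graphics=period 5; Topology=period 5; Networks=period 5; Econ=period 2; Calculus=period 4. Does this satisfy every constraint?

The Topology session must be before the Algebra session — holds.
Networks happens in the same period as Graphics — holds.
Topology happens in the same period as Graphics — holds.
Algebra and Robotics share students — holds.
The Networks session must be before the Algebra session — holds.
Topology and Calculus share students — holds.
Calculus and Networks share students — holds.
Prof. Xiu teaches both Networks and Robotics — holds.
Calculus is a prerequisite for Graphics this term — holds.
Robotics is a prerequisite for Statistics this term — holds.

Yes, all constraints hold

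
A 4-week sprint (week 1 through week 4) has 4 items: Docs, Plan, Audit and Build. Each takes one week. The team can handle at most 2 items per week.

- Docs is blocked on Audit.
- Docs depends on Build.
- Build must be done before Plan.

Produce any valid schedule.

Audit -> week 1, Plan -> week 2, Docs -> week 2, Build -> week 1

Checking: Build(week 1) before Docs(week 2); Build(week 1) before Plan(week 2); Audit(week 1) before Docs(week 2); max 2 per week (cap 2).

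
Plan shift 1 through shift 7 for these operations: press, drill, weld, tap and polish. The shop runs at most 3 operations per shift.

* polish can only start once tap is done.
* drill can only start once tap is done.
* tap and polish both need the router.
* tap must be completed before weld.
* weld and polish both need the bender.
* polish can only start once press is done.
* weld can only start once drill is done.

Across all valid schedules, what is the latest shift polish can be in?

shift 7

Precedence pushes polish to at least shift 2.
polish at shift 7 is achievable: weld -> shift 3; polish -> shift 7; tap -> shift 1; press -> shift 1; drill -> shift 2.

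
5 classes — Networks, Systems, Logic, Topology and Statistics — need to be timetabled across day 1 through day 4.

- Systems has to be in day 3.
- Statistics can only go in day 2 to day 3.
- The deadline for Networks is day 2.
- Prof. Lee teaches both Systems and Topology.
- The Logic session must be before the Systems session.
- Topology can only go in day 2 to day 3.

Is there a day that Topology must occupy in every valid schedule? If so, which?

Topology's window is day 2–day 3.
Systems is fixed at day 3, and Topology can't share a day with Systems.
So Topology must be day 2.

day 2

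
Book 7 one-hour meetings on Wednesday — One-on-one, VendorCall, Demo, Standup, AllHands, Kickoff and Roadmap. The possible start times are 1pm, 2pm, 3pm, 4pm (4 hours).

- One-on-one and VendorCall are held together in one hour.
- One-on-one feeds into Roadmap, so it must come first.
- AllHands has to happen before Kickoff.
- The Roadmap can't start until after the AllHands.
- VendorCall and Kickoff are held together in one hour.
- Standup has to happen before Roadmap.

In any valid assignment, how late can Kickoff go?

Precedence pushes Kickoff to at least 2pm; Kickoff must be in the same hour as One-on-one, which can't be after 3pm, so Kickoff is at most 3pm.
Kickoff at 3pm is achievable: VendorCall in 3pm; Roadmap in 4pm; AllHands in 1pm; Standup in 1pm; Kickoff in 3pm; Demo in 1pm; One-on-one in 3pm.

3pm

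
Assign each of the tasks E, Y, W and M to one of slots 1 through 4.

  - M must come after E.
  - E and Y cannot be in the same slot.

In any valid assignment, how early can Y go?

1

Y at 1 is achievable: M=3; W=1; Y=1; E=2.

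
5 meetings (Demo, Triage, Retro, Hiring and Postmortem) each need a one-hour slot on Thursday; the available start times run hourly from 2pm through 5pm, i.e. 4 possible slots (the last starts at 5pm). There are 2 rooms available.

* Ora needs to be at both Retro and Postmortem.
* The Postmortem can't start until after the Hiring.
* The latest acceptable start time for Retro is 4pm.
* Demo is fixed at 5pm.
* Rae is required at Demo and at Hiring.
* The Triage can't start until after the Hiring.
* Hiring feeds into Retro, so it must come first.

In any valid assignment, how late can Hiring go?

Downstream work caps Hiring at 3pm.
Hiring at 3pm is achievable: Triage -> 4pm, Demo -> 5pm, Hiring -> 3pm, Retro -> 4pm, Postmortem -> 5pm.

3pm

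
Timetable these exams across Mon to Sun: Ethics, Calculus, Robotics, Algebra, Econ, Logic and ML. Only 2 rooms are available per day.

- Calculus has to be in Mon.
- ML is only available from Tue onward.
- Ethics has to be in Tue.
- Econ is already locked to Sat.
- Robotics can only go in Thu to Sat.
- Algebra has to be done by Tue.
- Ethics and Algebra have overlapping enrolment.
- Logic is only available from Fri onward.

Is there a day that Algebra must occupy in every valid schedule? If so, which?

Mon

Algebra's window is Mon–Tue.
Ethics is fixed at Tue, and Algebra can't share a day with Ethics.
So Algebra must be Mon.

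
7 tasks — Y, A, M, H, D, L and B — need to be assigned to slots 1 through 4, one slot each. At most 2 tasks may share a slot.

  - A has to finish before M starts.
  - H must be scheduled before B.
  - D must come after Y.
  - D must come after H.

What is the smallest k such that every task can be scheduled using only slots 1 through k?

4

The precedence chain requires at least 2 distinct slots.
With at most 2 per slot and 7 tasks, at least 4 slots are needed.
4 works (last occupied slot: 4): for example B -> 3; A -> 2; D -> 2; L -> 4; Y -> 1; H -> 1; M -> 3.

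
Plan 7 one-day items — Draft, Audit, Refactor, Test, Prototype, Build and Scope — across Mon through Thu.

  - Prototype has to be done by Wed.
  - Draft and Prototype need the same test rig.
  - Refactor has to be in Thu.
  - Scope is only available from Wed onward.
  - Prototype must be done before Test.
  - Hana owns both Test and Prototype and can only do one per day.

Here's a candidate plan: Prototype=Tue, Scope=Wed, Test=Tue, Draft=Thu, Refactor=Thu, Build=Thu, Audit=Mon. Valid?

No — it violates: Hana owns both Test and Prototype and can only do one per day

Hana owns both Test and Prototype and can only do one per day — violated.
Scope is only available from Wed onward — holds.
Prototype has to be done by Wed — holds.
Draft and Prototype need the same test rig — holds.
Refactor has to be in Thu — holds.
Prototype must be done before Test — violated.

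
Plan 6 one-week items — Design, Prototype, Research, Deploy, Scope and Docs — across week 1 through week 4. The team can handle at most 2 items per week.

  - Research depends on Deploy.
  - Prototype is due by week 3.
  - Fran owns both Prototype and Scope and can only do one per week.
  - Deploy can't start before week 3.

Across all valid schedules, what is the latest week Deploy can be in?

Deploy is available from week 3; downstream work caps Deploy at week 3.
Deploy at week 3 is achievable: Design -> week 1, Deploy -> week 3, Docs -> week 2, Scope -> week 2, Research -> week 4, Prototype -> week 1.

week 3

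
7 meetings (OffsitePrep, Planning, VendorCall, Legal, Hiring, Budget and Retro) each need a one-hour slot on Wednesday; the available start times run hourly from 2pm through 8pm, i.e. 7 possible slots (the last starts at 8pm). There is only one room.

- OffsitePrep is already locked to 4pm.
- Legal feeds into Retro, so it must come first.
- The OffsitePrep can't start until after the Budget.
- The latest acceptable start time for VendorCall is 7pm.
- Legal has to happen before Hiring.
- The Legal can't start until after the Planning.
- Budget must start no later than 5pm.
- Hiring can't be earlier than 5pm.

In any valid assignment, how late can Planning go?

5pm

Downstream work caps Planning at 6pm.
Planning at 5pm is achievable: Legal in 6pm, OffsitePrep in 4pm, Retro in 8pm, Planning in 5pm, Hiring in 7pm, Budget in 2pm, VendorCall in 3pm.
Nothing later works — the capacity limit rule out every slot after 5pm.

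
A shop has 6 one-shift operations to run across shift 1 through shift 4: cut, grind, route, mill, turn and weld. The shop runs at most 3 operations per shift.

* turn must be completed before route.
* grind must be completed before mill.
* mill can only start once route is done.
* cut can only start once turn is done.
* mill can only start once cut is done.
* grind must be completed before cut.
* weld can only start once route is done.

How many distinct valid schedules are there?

Splitting on cut: it can be shift 2 (5), shift 3 (8). Listing each branch's schedules as (grind, route, mill, turn, weld) by shift number:
cut=shift 2: (1,2,3,1,3) (1,2,3,1,4) (1,2,4,1,3) (1,2,4,1,4) (1,3,4,1,4) — 5.
cut=shift 3: (1,2,4,1,3) (1,2,4,1,4) (1,3,4,1,4) (1,3,4,2,4) (2,2,4,1,3) (2,2,4,1,4) (2,3,4,1,4) (2,3,4,2,4) — 8.
Summing: 5 + 8 = 13.

13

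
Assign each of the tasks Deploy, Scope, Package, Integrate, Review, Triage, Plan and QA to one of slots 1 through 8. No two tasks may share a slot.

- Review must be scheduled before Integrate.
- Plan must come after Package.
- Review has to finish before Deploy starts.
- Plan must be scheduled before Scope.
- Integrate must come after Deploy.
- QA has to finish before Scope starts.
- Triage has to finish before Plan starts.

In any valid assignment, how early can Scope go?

Precedence pushes Scope to at least 3.
Scope at 5 is achievable: Scope -> 5; Package -> 1; Plan -> 3; Review -> 6; Deploy -> 7; Integrate -> 8; Triage -> 2; QA -> 4.
Nothing earlier works — the capacity limit rule out every slot before 5.

5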